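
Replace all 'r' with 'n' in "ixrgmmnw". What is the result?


Input string: 'ixrgmmnw'
Operation: replace 'r' with 'n'
Positions of 'r': 2
After replacement: ixngmmnw


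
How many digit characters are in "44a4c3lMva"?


Input string: '44a4c3lMva'
Operation: count digit characters (0-9)
Scan: '4'(digit), '4'(digit), 'a', '4'(digit), 'c', '3'(digit), 'l', 'M', 'v', 'a'
Digits found: 4
Result: 4


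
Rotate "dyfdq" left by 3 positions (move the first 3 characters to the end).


Input: 'dyfdq', shift = 3
Operation: split at index 3 and swap parts
Front part s[0:3] = 'dyf'
Back part s[3:] = 'dq'
Rotated = back + front = 'dq' + 'dyf'
Result: dqdyf


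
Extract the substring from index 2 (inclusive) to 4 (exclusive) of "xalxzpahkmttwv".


Input string: 'xalxzpahkmttwv'
Operation: slice [2:4]
Extract characters: s[2]='l', s[3]='x'
Result: lx


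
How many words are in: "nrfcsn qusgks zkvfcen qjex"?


Input string: 'nrfcsn qusgks zkvfcen qjex'
Operation: split by spaces
Words found: 'nrfcsn', 'qusgks', 'zkvfcen', 'qjex'
Word count: 4


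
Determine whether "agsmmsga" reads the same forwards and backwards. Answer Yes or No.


Input string: 'agsmmsga'
Reversed: 'agsmmsga'
Compare pairs: s[0]='a' vs s[7]='a' (match), s[1]='g' vs s[6]='g' (match), s[2]='s' vs s[5]='s' (match), s[3]='m' vs s[4]='m' (match)
Palindrome: Yes


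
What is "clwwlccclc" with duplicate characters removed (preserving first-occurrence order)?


Input: 'clwwlccclc'
Operation: keep first occurrence of each character
Scan: s[0]='c' new -> keep; s[1]='l' new -> keep; s[2]='w' new -> keep; s[3]='w' seen -> skip; s[4]='l' seen -> skip; s[5]='c' seen -> skip; s[6]='c' seen -> skip; s[7]='c' seen -> skip; s[8]='l' seen -> skip; s[9]='c' seen -> skip
Result: clw


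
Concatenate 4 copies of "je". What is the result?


Input string: 'je'
Operation: repeat 4 times
Concatenation: 'je' + 'je' + 'je' + 'je'
Result: jejejeje


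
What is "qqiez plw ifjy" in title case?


Input string: 'qqiez plw ifjy'
Operation: capitalize first letter of each word
Word transformations: 'qqiez'->'Qqiez', 'plw'->'Plw', 'ifjy'->'Ifjy'
Result: Qqiez Plw Ifjy


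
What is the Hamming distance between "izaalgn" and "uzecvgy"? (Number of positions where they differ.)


String 1: 'izaalgn'
String 2: 'uzecvgy'
Compare each position: pos 0: 'i'!='u', pos 1: 'z'=='z', pos 2: 'a'!='e', pos 3: 'a'!='c', pos 4: 'l'!='v', pos 5: 'g'=='g', pos 6: 'n'!='y'
Differing positions: 5
Hamming distance: 5


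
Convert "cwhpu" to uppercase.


Input string: 'cwhpu'
Operation: convert each letter to uppercase
Mapping: 'c'->'C', 'w'->'W', 'h'->'H', 'p'->'P', 'u'->'U'
Result: CWHPU


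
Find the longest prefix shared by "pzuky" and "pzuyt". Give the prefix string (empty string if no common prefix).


String 1: 'pzuky'
String 2: 'pzuyt'
Compare position by position:
pos 0: 'p' vs 'p' match
pos 1: 'z' vs 'z' match
pos 2: 'u' vs 'u' match
pos 3: 'k' vs 'y' differ -> stop
Longest common prefix: "pzu" (length 3)


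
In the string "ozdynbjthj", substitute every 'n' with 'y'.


Input string: 'ozdynbjthj'
Operation: replace 'n' with 'y'
Positions of 'n': 4
After replacement: ozdyybjthj


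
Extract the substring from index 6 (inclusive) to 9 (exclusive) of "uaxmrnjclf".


Input string: 'uaxmrnjclf'
Operation: slice [6:9]
Extract characters: s[6]='j', s[7]='c', s[8]='l'
Result: jcl


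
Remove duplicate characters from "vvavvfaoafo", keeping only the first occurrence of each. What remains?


Input: 'vvavvfaoafo'
Operation: keep first occurrence of each character
Scan: s[0]='v' new -> keep; s[1]='v' seen -> skip; s[2]='a' new -> keep; s[3]='v' seen -> skip; s[4]='v' seen -> skip; s[5]='f' new -> keep; s[6]='a' seen -> skip; s[7]='o' new -> keep; s[8]='a' seen -> skip; s[9]='f' seen -> skip; s[10]='o' seen -> skip
Result: vafo


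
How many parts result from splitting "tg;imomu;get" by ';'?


Input string: 'tg;imomu;get'
Delimiter: ';'
Split result: 'tg', 'imomu', 'get'
Number of parts: 3


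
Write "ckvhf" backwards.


Input string: 'ckvhf'
Operation: reverse character order
Original order: 'c' -> 'k' -> 'v' -> 'h' -> 'f'
Reversed order: 'f' -> 'h' -> 'v' -> 'k' -> 'c'
Result: fhvkc


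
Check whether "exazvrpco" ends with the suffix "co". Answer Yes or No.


Input string: 'exazvrpco'
Suffix to check: 'co'
Last 2 characters of input: 'co'
Match: True
Result: Yes


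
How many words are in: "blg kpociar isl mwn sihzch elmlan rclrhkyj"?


Input string: 'blg kpociar isl mwn sihzch elmlan rclrhkyj'
Operation: split by spaces
Words found: 'blg', 'kpociar', 'isl', 'mwn', 'sihzch', 'elmlan', 'rclrhkyj'
Word count: 7


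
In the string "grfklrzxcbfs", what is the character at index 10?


Input string: 'grfklrzxcbfs'
Operation: get character at index 10
Index mapping: s[0]='g', s[1]='r', s[2]='f', s[3]='k', s[4]='l', s[5]='r', s[6]='z', s[7]='x', s[8]='c', s[9]='b', s[10]='f'
Result: 'f'


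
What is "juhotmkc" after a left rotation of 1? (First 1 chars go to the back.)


Input: 'juhotmkc', shift = 1
Operation: split at index 1 and swap parts
Front part s[0:1] = 'j'
Back part s[1:] = 'uhotmkc'
Rotated = back + front = 'uhotmkc' + 'j'
Result: uhotmkcj


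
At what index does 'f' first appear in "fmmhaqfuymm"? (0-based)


Input string: 'fmmhaqfuymm'
Target: 'f'
Scanning left to right: s[0]='f'
First match at index: 0


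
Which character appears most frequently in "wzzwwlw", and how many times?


Input: 'wzzwwlw'
Operation: tally each character
Counts: 'l':1, 'w':4, 'z':2
Maximum: 'w' appears 4 times


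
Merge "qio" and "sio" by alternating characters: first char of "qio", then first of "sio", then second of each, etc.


String 1: 'qio'
String 2: 'sio'
Operation: alternate characters
Pairs: 'q'+'s', 'i'+'i', 'o'+'o'
Result: qsiioo


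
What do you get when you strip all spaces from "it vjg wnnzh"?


Input string: 'it vjg wnnzh'
Operation: remove all spaces
Words: 'it', 'vjg', 'wnnzh'
Join without spaces: itvjgwnnzh


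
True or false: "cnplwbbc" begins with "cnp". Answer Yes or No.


Input string: 'cnplwbbc'
Prefix to check: 'cnp'
First 3 characters of input: 'cnp'
Match: True
Result: Yes


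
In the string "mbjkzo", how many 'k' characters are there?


Input string: 'mbjkzo'
Target character: 'k'
Scan each position: s[3]='k'
Matches found at indices: 3
Total: 1


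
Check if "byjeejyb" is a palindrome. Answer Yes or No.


Input string: 'byjeejyb'
Reversed: 'byjeejyb'
Compare pairs: s[0]='b' vs s[7]='b' (match), s[1]='y' vs s[6]='y' (match), s[2]='j' vs s[5]='j' (match), s[3]='e' vs s[4]='e' (match)
Palindrome: Yes


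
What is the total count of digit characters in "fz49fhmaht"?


Input string: 'fz49fhmaht'
Operation: count digit characters (0-9)
Scan: 'f', 'z', '4'(digit), '9'(digit), 'f', 'h', 'm', 'a', 'h', 't'
Digits found: 2
Result: 2


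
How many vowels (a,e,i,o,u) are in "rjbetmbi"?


Input string: 'rjbetmbi'
Operation: count vowels (a, e, i, o, u)
Scan: s[0]='r', s[1]='j', s[2]='b', s[3]='e' (vowel), s[4]='t', s[5]='m', s[6]='b', s[7]='i' (vowel)
Vowels found: 2
Result: 2


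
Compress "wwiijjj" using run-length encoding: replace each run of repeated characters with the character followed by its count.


Input: 'wwiijjj'
Operation: identify consecutive runs
Runs: 'ww' -> w2, 'ii' -> i2, 'jjj' -> j3
Encoded: w2i2j3


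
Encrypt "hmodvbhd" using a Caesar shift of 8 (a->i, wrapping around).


Input: 'hmodvbhd', shift = 8
Operation: for each letter, (position + 8) mod 26
Mapping: 'h'(7+8=15)->'p', 'm'(12+8=20)->'u', 'o'(14+8=22)->'w', 'd'(3+8=11)->'l', 'v'(21+8=29, 29 mod 26=3)->'d', 'b'(1+8=9)->'j', 'h'(7+8=15)->'p', 'd'(3+8=11)->'l'
Result: puwldjpl


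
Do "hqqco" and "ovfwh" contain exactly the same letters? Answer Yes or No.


String 1: 'hqqco' -> sorted: 'choqq'
String 2: 'ovfwh' -> sorted: 'fhovw'
Compare sorted forms: 'choqq' != 'fhovw'
Anagram: No


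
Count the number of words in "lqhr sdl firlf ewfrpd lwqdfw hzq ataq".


Input string: 'lqhr sdl firlf ewfrpd lwqdfw hzq ataq'
Operation: split by spaces
Words found: 'lqhr', 'sdl', 'firlf', 'ewfrpd', 'lwqdfw', 'hzq', 'ataq'
Word count: 7


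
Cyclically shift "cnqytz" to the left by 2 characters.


Input: 'cnqytz', shift = 2
Operation: split at index 2 and swap parts
Front part s[0:2] = 'cn'
Back part s[2:] = 'qytz'
Rotated = back + front = 'qytz' + 'cn'
Result: qytzcn


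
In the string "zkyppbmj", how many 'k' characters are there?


Input string: 'zkyppbmj'
Target character: 'k'
Scan each position: s[1]='k'
Matches found at indices: 1
Total: 1


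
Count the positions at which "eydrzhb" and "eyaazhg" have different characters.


String 1: 'eydrzhb'
String 2: 'eyaazhg'
Compare each position: pos 0: 'e'=='e', pos 1: 'y'=='y', pos 2: 'd'!='a', pos 3: 'r'!='a', pos 4: 'z'=='z', pos 5: 'h'=='h', pos 6: 'b'!='g'
Differing positions: 3
Hamming distance: 3


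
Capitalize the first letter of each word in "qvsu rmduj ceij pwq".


Input string: 'qvsu rmduj ceij pwq'
Operation: capitalize first letter of each word
Word transformations: 'qvsu'->'Qvsu', 'rmduj'->'Rmduj', 'ceij'->'Ceij', 'pwq'->'Pwq'
Result: Qvsu Rmduj Ceij Pwq


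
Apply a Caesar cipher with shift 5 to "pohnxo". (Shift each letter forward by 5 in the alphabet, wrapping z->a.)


Input: 'pohnxo', shift = 5
Operation: for each letter, (position + 5) mod 26
Mapping: 'p'(15+5=20)->'u', 'o'(14+5=19)->'t', 'h'(7+5=12)->'m', 'n'(13+5=18)->'s', 'x'(23+5=28, 28 mod 26=2)->'c', 'o'(14+5=19)->'t'
Result: utmsct


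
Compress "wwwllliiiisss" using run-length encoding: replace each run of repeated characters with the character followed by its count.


Input: 'wwwllliiiisss'
Operation: identify consecutive runs
Runs: 'www' -> w3, 'lll' -> l3, 'iiii' -> i4, 'sss' -> s3
Encoded: w3l3i4s3


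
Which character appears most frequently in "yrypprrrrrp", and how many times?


Input: 'yrypprrrrrp'
Operation: tally each character
Counts: 'p':3, 'r':6, 'y':2
Maximum: 'r' appears 6 times


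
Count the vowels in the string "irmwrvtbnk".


Input string: 'irmwrvtbnk'
Operation: count vowels (a, e, i, o, u)
Scan: s[0]='i' (vowel), s[1]='r', s[2]='m', s[3]='w', s[4]='r', s[5]='v', s[6]='t', s[7]='b', s[8]='n', s[9]='k'
Vowels found: 1
Result: 1


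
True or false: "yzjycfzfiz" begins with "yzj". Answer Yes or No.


Input string: 'yzjycfzfiz'
Prefix to check: 'yzj'
First 3 characters of input: 'yzj'
Match: True
Result: Yes


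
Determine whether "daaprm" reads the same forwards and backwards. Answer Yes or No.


Input string: 'daaprm'
Reversed: 'mrpaad'
Compare pairs: s[0]='d' vs s[5]='m' (mismatch), s[1]='a' vs s[4]='r' (mismatch), s[2]='a' vs s[3]='p' (mismatch)
Palindrome: No


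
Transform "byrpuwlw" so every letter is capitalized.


Input string: 'byrpuwlw'
Operation: convert each letter to uppercase
Mapping: 'b'->'B', 'y'->'Y', 'r'->'R', 'p'->'P', 'u'->'U', 'w'->'W', 'l'->'L', 'w'->'W'
Result: BYRPUWLW


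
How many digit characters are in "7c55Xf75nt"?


Input string: '7c55Xf75nt'
Operation: count digit characters (0-9)
Scan: '7'(digit), 'c', '5'(digit), '5'(digit), 'X', 'f', '7'(digit), '5'(digit), 'n', 't'
Digits found: 5
Result: 5


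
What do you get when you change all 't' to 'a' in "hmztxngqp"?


Input string: 'hmztxngqp'
Operation: replace 't' with 'a'
Positions of 't': 3
After replacement: hmzaxngqp


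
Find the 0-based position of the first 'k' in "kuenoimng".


Input string: 'kuenoimng'
Target: 'k'
Scanning left to right: s[0]='k'
First match at index: 0


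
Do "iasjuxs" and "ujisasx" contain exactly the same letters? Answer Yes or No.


String 1: 'iasjuxs' -> sorted: 'aijssux'
String 2: 'ujisasx' -> sorted: 'aijssux'
Compare sorted forms: 'aijssux' == 'aijssux'
Anagram: Yes


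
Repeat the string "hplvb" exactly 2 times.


Input string: 'hplvb'
Operation: repeat 2 times
Concatenation: 'hplvb' + 'hplvb'
Result: hplvbhplvb


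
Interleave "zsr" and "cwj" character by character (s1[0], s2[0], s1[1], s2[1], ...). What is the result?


String 1: 'zsr'
String 2: 'cwj'
Operation: alternate characters
Pairs: 'z'+'c', 's'+'w', 'r'+'j'
Result: zcswrj


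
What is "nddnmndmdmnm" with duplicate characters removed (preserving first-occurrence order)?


Input: 'nddnmndmdmnm'
Operation: keep first occurrence of each character
Scan: s[0]='n' new -> keep; s[1]='d' new -> keep; s[2]='d' seen -> skip; s[3]='n' seen -> skip; s[4]='m' new -> keep; s[5]='n' seen -> skip; s[6]='d' seen -> skip; s[7]='m' seen -> skip; s[8]='d' seen -> skip; s[9]='m' seen -> skip; s[10]='n' seen -> skip; s[11]='m' seen -> skip
Result: ndm


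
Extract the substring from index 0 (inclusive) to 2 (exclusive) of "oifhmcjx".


Input string: 'oifhmcjx'
Operation: slice [0:2]
Extract characters: s[0]='o', s[1]='i'
Result: oi


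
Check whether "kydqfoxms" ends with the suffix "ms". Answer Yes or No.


Input string: 'kydqfoxms'
Suffix to check: 'ms'
Last 2 characters of input: 'ms'
Match: True
Result: Yes


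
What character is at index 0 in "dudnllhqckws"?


Input string: 'dudnllhqckws'
Operation: get character at index 0
Index mapping: s[0]='d'
Result: 'd'


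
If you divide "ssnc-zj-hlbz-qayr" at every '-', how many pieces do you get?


Input string: 'ssnc-zj-hlbz-qayr'
Delimiter: '-'
Split result: 'ssnc', 'zj', 'hlbz', 'qayr'
Number of parts: 4


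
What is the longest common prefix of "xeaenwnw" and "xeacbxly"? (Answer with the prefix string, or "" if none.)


String 1: 'xeaenwnw'
String 2: 'xeacbxly'
Compare position by position:
pos 0: 'x' vs 'x' match
pos 1: 'e' vs 'e' match
pos 2: 'a' vs 'a' match
pos 3: 'e' vs 'c' differ -> stop
Longest common prefix: "xea" (length 3)


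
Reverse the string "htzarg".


Input string: 'htzarg'
Operation: reverse character order
Original order: 'h' -> 't' -> 'z' -> 'a' -> 'r' -> 'g'
Reversed order: 'g' -> 'r' -> 'a' -> 'z' -> 't' -> 'h'
Result: grazth


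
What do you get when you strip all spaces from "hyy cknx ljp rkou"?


Input string: 'hyy cknx ljp rkou'
Operation: remove all spaces
Words: 'hyy', 'cknx', 'ljp', 'rkou'
Join without spaces: hyycknxljprkou


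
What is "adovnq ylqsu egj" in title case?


Input string: 'adovnq ylqsu egj'
Operation: capitalize first letter of each word
Word transformations: 'adovnq'->'Adovnq', 'ylqsu'->'Ylqsu', 'egj'->'Egj'
Result: Adovnq Ylqsu Egj


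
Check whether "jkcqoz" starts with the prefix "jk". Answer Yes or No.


Input string: 'jkcqoz'
Prefix to check: 'jk'
First 2 characters of input: 'jk'
Match: True
Result: Yes


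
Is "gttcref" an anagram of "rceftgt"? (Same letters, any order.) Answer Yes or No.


String 1: 'rceftgt' -> sorted: 'cefgrtt'
String 2: 'gttcref' -> sorted: 'cefgrtt'
Compare sorted forms: 'cefgrtt' == 'cefgrtt'
Anagram: Yes


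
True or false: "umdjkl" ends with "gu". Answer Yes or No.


Input string: 'umdjkl'
Suffix to check: 'gu'
Last 2 characters of input: 'kl'
Match: False
Result: No


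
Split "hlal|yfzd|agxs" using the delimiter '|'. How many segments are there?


Input string: 'hlal|yfzd|agxs'
Delimiter: '|'
Split result: 'hlal', 'yfzd', 'agxs'
Number of parts: 3


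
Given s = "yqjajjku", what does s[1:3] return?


Input string: 'yqjajjku'
Operation: slice [1:3]
Extract characters: s[1]='q', s[2]='j'
Result: qj


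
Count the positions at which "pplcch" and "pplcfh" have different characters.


String 1: 'pplcch'
String 2: 'pplcfh'
Compare each position: pos 0: 'p'=='p', pos 1: 'p'=='p', pos 2: 'l'=='l', pos 3: 'c'=='c', pos 4: 'c'!='f', pos 5: 'h'=='h'
Differing positions: 1
Hamming distance: 1


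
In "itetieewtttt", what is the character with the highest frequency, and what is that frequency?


Input: 'itetieewtttt'
Operation: tally each character
Counts: 'e':3, 'i':2, 't':6, 'w':1
Maximum: 't' appears 6 times


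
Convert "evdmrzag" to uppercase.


Input string: 'evdmrzag'
Operation: convert each letter to uppercase
Mapping: 'e'->'E', 'v'->'V', 'd'->'D', 'm'->'M', 'r'->'R', 'z'->'Z', 'a'->'A', 'g'->'G'
Result: EVDMRZAG


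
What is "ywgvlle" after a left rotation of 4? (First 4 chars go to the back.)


Input: 'ywgvlle', shift = 4
Operation: split at index 4 and swap parts
Front part s[0:4] = 'ywgv'
Back part s[4:] = 'lle'
Rotated = back + front = 'lle' + 'ywgv'
Result: lleywgv


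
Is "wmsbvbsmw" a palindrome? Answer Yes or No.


Input string: 'wmsbvbsmw'
Reversed: 'wmsbvbsmw'
Compare pairs: s[0]='w' vs s[8]='w' (match), s[1]='m' vs s[7]='m' (match), s[2]='s' vs s[6]='s' (match), s[3]='b' vs s[5]='b' (match)
Palindrome: Yes


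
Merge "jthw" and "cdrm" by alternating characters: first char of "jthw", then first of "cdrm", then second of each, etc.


String 1: 'jthw'
String 2: 'cdrm'
Operation: alternate characters
Pairs: 'j'+'c', 't'+'d', 'h'+'r', 'w'+'m'
Result: jctdhrwm


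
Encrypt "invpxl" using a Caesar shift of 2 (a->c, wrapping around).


Input: 'invpxl', shift = 2
Operation: for each letter, (position + 2) mod 26
Mapping: 'i'(8+2=10)->'k', 'n'(13+2=15)->'p', 'v'(21+2=23)->'x', 'p'(15+2=17)->'r', 'x'(23+2=25)->'z', 'l'(11+2=13)->'n'
Result: kpxrzn


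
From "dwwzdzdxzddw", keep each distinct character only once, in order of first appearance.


Input: 'dwwzdzdxzddw'
Operation: keep first occurrence of each character
Scan: s[0]='d' new -> keep; s[1]='w' new -> keep; s[2]='w' seen -> skip; s[3]='z' new -> keep; s[4]='d' seen -> skip; s[5]='z' seen -> skip; s[6]='d' seen -> skip; s[7]='x' new -> keep; s[8]='z' seen -> skip; s[9]='d' seen -> skip; s[10]='d' seen -> skip; s[11]='w' seen -> skip
Result: dwzx


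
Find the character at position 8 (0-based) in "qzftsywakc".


Input string: 'qzftsywakc'
Operation: get character at index 8
Index mapping: s[0]='q', s[1]='z', s[2]='f', s[3]='t', s[4]='s', s[5]='y', s[6]='w', s[7]='a', s[8]='k'
Result: 'k'


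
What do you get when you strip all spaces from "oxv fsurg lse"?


Input string: 'oxv fsurg lse'
Operation: remove all spaces
Words: 'oxv', 'fsurg', 'lse'
Join without spaces: oxvfsurglse


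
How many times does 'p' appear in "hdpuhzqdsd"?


Input string: 'hdpuhzqdsd'
Target character: 'p'
Scan each position: s[2]='p'
Matches found at indices: 2
Total: 1


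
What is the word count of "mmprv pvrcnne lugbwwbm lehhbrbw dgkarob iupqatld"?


Input string: 'mmprv pvrcnne lugbwwbm lehhbrbw dgkarob iupqatld'
Operation: split by spaces
Words found: 'mmprv', 'pvrcnne', 'lugbwwbm', 'lehhbrbw', 'dgkarob', 'iupqatld'
Word count: 6


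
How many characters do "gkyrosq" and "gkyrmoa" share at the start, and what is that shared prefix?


String 1: 'gkyrosq'
String 2: 'gkyrmoa'
Compare position by position:
pos 0: 'g' vs 'g' match
pos 1: 'k' vs 'k' match
pos 2: 'y' vs 'y' match
pos 3: 'r' vs 'r' match
pos 4: 'o' vs 'm' differ -> stop
Longest common prefix: "gkyr" (length 4)


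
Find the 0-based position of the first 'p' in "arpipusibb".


Input string: 'arpipusibb'
Target: 'p'
Scanning left to right: s[0]='a', s[1]='r', s[2]='p'
First match at index: 2


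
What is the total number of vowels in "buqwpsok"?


Input string: 'buqwpsok'
Operation: count vowels (a, e, i, o, u)
Scan: s[0]='b', s[1]='u' (vowel), s[2]='q', s[3]='w', s[4]='p', s[5]='s', s[6]='o' (vowel), s[7]='k'
Vowels found: 2
Result: 2


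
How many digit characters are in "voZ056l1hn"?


Input string: 'voZ056l1hn'
Operation: count digit characters (0-9)
Scan: 'v', 'o', 'Z', '0'(digit), '5'(digit), '6'(digit), 'l', '1'(digit), 'h', 'n'
Digits found: 4
Result: 4


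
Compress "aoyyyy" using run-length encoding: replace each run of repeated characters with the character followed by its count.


Input: 'aoyyyy'
Operation: identify consecutive runs
Runs: 'a' -> a1, 'o' -> o1, 'yyyy' -> y4
Encoded: a1o1y4


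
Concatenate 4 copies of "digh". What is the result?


Input string: 'digh'
Operation: repeat 4 times
Concatenation: 'digh' + 'digh' + 'digh' + 'digh'
Result: dighdighdighdigh


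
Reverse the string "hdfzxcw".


Input string: 'hdfzxcw'
Operation: reverse character order
Original order: 'h' -> 'd' -> 'f' -> 'z' -> 'x' -> 'c' -> 'w'
Reversed order: 'w' -> 'c' -> 'x' -> 'z' -> 'f' -> 'd' -> 'h'
Result: wcxzfdh


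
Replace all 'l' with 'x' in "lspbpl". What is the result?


Input string: 'lspbpl'
Operation: replace 'l' with 'x'
Positions of 'l': 0, 5
After replacement: xspbpx


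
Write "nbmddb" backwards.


Input string: 'nbmddb'
Operation: reverse character order
Original order: 'n' -> 'b' -> 'm' -> 'd' -> 'd' -> 'b'
Reversed order: 'b' -> 'd' -> 'd' -> 'm' -> 'b' -> 'n'
Result: bddmbn


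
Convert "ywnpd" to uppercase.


Input string: 'ywnpd'
Operation: convert each letter to uppercase
Mapping: 'y'->'Y', 'w'->'W', 'n'->'N', 'p'->'P', 'd'->'D'
Result: YWNPD


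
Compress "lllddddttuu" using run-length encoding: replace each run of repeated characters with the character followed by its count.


Input: 'lllddddttuu'
Operation: identify consecutive runs
Runs: 'lll' -> l3, 'dddd' -> d4, 'tt' -> t2, 'uu' -> u2
Encoded: l3d4t2u2


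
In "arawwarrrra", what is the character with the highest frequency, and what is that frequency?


Input: 'arawwarrrra'
Operation: tally each character
Counts: 'a':4, 'r':5, 'w':2
Maximum: 'r' appears 5 times


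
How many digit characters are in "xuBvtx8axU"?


Input string: 'xuBvtx8axU'
Operation: count digit characters (0-9)
Scan: 'x', 'u', 'B', 'v', 't', 'x', '8'(digit), 'a', 'x', 'U'
Digits found: 1
Result: 1


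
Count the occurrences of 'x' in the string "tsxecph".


Input string: 'tsxecph'
Target character: 'x'
Scan each position: s[2]='x'
Matches found at indices: 2
Total: 1


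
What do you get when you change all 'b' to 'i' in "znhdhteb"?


Input string: 'znhdhteb'
Operation: replace 'b' with 'i'
Positions of 'b': 7
After replacement: znhdhtei


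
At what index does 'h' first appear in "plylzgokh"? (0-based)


Input string: 'plylzgokh'
Target: 'h'
Scanning left to right: s[0]='p', s[1]='l', s[2]='y', s[3]='l', s[4]='z', s[5]='g', s[6]='o', s[7]='k', s[8]='h'
First match at index: 8


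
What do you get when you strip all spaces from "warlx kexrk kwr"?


Input string: 'warlx kexrk kwr'
Operation: remove all spaces
Words: 'warlx', 'kexrk', 'kwr'
Join without spaces: warlxkexrkkwr


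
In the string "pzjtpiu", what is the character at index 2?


Input string: 'pzjtpiu'
Operation: get character at index 2
Index mapping: s[0]='p', s[1]='z', s[2]='j'
Result: 'j'


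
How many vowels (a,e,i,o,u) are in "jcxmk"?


Input string: 'jcxmk'
Operation: count vowels (a, e, i, o, u)
Scan: s[0]='j', s[1]='c', s[2]='x', s[3]='m', s[4]='k'
Vowels found: 0
Result: 0


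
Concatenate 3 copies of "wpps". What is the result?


Input string: 'wpps'
Operation: repeat 3 times
Concatenation: 'wpps' + 'wpps' + 'wpps'
Result: wppswppswpps


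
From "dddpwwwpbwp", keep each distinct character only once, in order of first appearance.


Input: 'dddpwwwpbwp'
Operation: keep first occurrence of each character
Scan: s[0]='d' new -> keep; s[1]='d' seen -> skip; s[2]='d' seen -> skip; s[3]='p' new -> keep; s[4]='w' new -> keep; s[5]='w' seen -> skip; s[6]='w' seen -> skip; s[7]='p' seen -> skip; s[8]='b' new -> keep; s[9]='w' seen -> skip; s[10]='p' seen -> skip
Result: dpwb


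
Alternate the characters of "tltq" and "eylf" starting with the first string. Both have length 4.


String 1: 'tltq'
String 2: 'eylf'
Operation: alternate characters
Pairs: 't'+'e', 'l'+'y', 't'+'l', 'q'+'f'
Result: telytlqf


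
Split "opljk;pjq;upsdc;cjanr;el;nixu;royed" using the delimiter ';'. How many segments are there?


Input string: 'opljk;pjq;upsdc;cjanr;el;nixu;royed'
Delimiter: ';'
Split result: 'opljk', 'pjq', 'upsdc', 'cjanr', 'el', 'nixu', 'royed'
Number of parts: 7


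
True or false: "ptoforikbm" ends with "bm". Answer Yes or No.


Input string: 'ptoforikbm'
Suffix to check: 'bm'
Last 2 characters of input: 'bm'
Match: True
Result: Yes


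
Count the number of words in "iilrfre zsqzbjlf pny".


Input string: 'iilrfre zsqzbjlf pny'
Operation: split by spaces
Words found: 'iilrfre', 'zsqzbjlf', 'pny'
Word count: 3


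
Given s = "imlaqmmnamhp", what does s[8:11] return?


Input string: 'imlaqmmnamhp'
Operation: slice [8:11]
Extract characters: s[8]='a', s[9]='m', s[10]='h'
Result: amh


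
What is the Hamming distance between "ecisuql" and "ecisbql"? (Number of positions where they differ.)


String 1: 'ecisuql'
String 2: 'ecisbql'
Compare each position: pos 0: 'e'=='e', pos 1: 'c'=='c', pos 2: 'i'=='i', pos 3: 's'=='s', pos 4: 'u'!='b', pos 5: 'q'=='q', pos 6: 'l'=='l'
Differing positions: 1
Hamming distance: 1


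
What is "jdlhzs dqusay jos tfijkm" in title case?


Input string: 'jdlhzs dqusay jos tfijkm'
Operation: capitalize first letter of each word
Word transformations: 'jdlhzs'->'Jdlhzs', 'dqusay'->'Dqusay', 'jos'->'Jos', 'tfijkm'->'Tfijkm'
Result: Jdlhzs Dqusay Jos Tfijkm


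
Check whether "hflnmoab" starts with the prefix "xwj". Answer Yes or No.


Input string: 'hflnmoab'
Prefix to check: 'xwj'
First 3 characters of input: 'hfl'
Match: False
Result: No


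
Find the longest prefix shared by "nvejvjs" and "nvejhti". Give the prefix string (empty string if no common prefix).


String 1: 'nvejvjs'
String 2: 'nvejhti'
Compare position by position:
pos 0: 'n' vs 'n' match
pos 1: 'v' vs 'v' match
pos 2: 'e' vs 'e' match
pos 3: 'j' vs 'j' match
pos 4: 'v' vs 'h' differ -> stop
Longest common prefix: "nvej" (length 4)


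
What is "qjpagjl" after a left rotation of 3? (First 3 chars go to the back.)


Input: 'qjpagjl', shift = 3
Operation: split at index 3 and swap parts
Front part s[0:3] = 'qjp'
Back part s[3:] = 'agjl'
Rotated = back + front = 'agjl' + 'qjp'
Result: agjlqjp


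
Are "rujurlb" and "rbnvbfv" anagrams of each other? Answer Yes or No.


String 1: 'rujurlb' -> sorted: 'bjlrruu'
String 2: 'rbnvbfv' -> sorted: 'bbfnrvv'
Compare sorted forms: 'bjlrruu' != 'bbfnrvv'
Anagram: No


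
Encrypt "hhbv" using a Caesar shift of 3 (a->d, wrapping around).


Input: 'hhbv', shift = 3
Operation: for each letter, (position + 3) mod 26
Mapping: 'h'(7+3=10)->'k', 'h'(7+3=10)->'k', 'b'(1+3=4)->'e', 'v'(21+3=24)->'y'
Result: kkey


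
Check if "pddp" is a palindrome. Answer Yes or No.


Input string: 'pddp'
Reversed: 'pddp'
Compare pairs: s[0]='p' vs s[3]='p' (match), s[1]='d' vs s[2]='d' (match)
Palindrome: Yes


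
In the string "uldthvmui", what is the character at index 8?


Input string: 'uldthvmui'
Operation: get character at index 8
Index mapping: s[0]='u', s[1]='l', s[2]='d', s[3]='t', s[4]='h', s[5]='v', s[6]='m', s[7]='u', s[8]='i'
Result: 'i'


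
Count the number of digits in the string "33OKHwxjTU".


Input string: '33OKHwxjTU'
Operation: count digit characters (0-9)
Scan: '3'(digit), '3'(digit), 'O', 'K', 'H', 'w', 'x', 'j', 'T', 'U'
Digits found: 2
Result: 2


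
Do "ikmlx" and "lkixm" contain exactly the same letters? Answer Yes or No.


String 1: 'ikmlx' -> sorted: 'iklmx'
String 2: 'lkixm' -> sorted: 'iklmx'
Compare sorted forms: 'iklmx' == 'iklmx'
Anagram: Yes


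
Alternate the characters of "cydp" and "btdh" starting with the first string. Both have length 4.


String 1: 'cydp'
String 2: 'btdh'
Operation: alternate characters
Pairs: 'c'+'b', 'y'+'t', 'd'+'d', 'p'+'h'
Result: cbytddph


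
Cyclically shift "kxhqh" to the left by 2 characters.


Input: 'kxhqh', shift = 2
Operation: split at index 2 and swap parts
Front part s[0:2] = 'kx'
Back part s[2:] = 'hqh'
Rotated = back + front = 'hqh' + 'kx'
Result: hqhkx


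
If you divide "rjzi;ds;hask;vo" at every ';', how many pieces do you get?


Input string: 'rjzi;ds;hask;vo'
Delimiter: ';'
Split result: 'rjzi', 'ds', 'hask', 'vo'
Number of parts: 4


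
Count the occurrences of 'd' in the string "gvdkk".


Input string: 'gvdkk'
Target character: 'd'
Scan each position: s[2]='d'
Matches found at indices: 2
Total: 1


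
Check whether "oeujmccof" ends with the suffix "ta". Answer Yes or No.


Input string: 'oeujmccof'
Suffix to check: 'ta'
Last 2 characters of input: 'of'
Match: False
Result: No


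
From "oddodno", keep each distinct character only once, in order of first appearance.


Input: 'oddodno'
Operation: keep first occurrence of each character
Scan: s[0]='o' new -> keep; s[1]='d' new -> keep; s[2]='d' seen -> skip; s[3]='o' seen -> skip; s[4]='d' seen -> skip; s[5]='n' new -> keep; s[6]='o' seen -> skip
Result: odn


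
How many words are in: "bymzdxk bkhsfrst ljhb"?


Input string: 'bymzdxk bkhsfrst ljhb'
Operation: split by spaces
Words found: 'bymzdxk', 'bkhsfrst', 'ljhb'
Word count: 3


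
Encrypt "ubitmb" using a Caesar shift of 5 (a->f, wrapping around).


Input: 'ubitmb', shift = 5
Operation: for each letter, (position + 5) mod 26
Mapping: 'u'(20+5=25)->'z', 'b'(1+5=6)->'g', 'i'(8+5=13)->'n', 't'(19+5=24)->'y', 'm'(12+5=17)->'r', 'b'(1+5=6)->'g'
Result: zgnyrg


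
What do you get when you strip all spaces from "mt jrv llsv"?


Input string: 'mt jrv llsv'
Operation: remove all spaces
Words: 'mt', 'jrv', 'llsv'
Join without spaces: mtjrvllsv


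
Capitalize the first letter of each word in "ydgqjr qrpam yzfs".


Input string: 'ydgqjr qrpam yzfs'
Operation: capitalize first letter of each word
Word transformations: 'ydgqjr'->'Ydgqjr', 'qrpam'->'Qrpam', 'yzfs'->'Yzfs'
Result: Ydgqjr Qrpam Yzfs


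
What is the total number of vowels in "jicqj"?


Input string: 'jicqj'
Operation: count vowels (a, e, i, o, u)
Scan: s[0]='j', s[1]='i' (vowel), s[2]='c', s[3]='q', s[4]='j'
Vowels found: 1
Result: 1


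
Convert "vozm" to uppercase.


Input string: 'vozm'
Operation: convert each letter to uppercase
Mapping: 'v'->'V', 'o'->'O', 'z'->'Z', 'm'->'M'
Result: VOZM


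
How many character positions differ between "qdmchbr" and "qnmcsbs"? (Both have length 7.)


String 1: 'qdmchbr'
String 2: 'qnmcsbs'
Compare each position: pos 0: 'q'=='q', pos 1: 'd'!='n', pos 2: 'm'=='m', pos 3: 'c'=='c', pos 4: 'h'!='s', pos 5: 'b'=='b', pos 6: 'r'!='s'
Differing positions: 3
Hamming distance: 3


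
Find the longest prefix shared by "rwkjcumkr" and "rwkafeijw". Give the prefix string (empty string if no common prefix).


String 1: 'rwkjcumkr'
String 2: 'rwkafeijw'
Compare position by position:
pos 0: 'r' vs 'r' match
pos 1: 'w' vs 'w' match
pos 2: 'k' vs 'k' match
pos 3: 'j' vs 'a' differ -> stop
Longest common prefix: "rwk" (length 3)


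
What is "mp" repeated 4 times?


Input string: 'mp'
Operation: repeat 4 times
Concatenation: 'mp' + 'mp' + 'mp' + 'mp'
Result: mpmpmpmp


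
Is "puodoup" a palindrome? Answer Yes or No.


Input string: 'puodoup'
Reversed: 'puodoup'
Compare pairs: s[0]='p' vs s[6]='p' (match), s[1]='u' vs s[5]='u' (match), s[2]='o' vs s[4]='o' (match)
Palindrome: Yes


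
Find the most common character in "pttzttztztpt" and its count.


Input: 'pttzttztztpt'
Operation: tally each character
Counts: 'p':2, 't':7, 'z':3
Maximum: 't' appears 7 times


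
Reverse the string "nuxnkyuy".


Input string: 'nuxnkyuy'
Operation: reverse character order
Original order: 'n' -> 'u' -> 'x' -> 'n' -> 'k' -> 'y' -> 'u' -> 'y'
Reversed order: 'y' -> 'u' -> 'y' -> 'k' -> 'n' -> 'x' -> 'u' -> 'n'
Result: yuyknxun


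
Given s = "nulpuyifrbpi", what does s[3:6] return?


Input string: 'nulpuyifrbpi'
Operation: slice [3:6]
Extract characters: s[3]='p', s[4]='u', s[5]='y'
Result: puy


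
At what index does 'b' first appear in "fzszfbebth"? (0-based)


Input string: 'fzszfbebth'
Target: 'b'
Scanning left to right: s[0]='f', s[1]='z', s[2]='s', s[3]='z', s[4]='f', s[5]='b'
First match at index: 5


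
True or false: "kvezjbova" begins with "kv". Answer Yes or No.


Input string: 'kvezjbova'
Prefix to check: 'kv'
First 2 characters of input: 'kv'
Match: True
Result: Yes


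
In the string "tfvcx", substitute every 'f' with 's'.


Input string: 'tfvcx'
Operation: replace 'f' with 's'
Positions of 'f': 1
After replacement: tsvcx


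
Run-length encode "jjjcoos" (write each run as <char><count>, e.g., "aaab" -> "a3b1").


Input: 'jjjcoos'
Operation: identify consecutive runs
Runs: 'jjj' -> j3, 'c' -> c1, 'oo' -> o2, 's' -> s1
Encoded: j3c1o2s1


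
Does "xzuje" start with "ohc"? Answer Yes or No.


Input string: 'xzuje'
Prefix to check: 'ohc'
First 3 characters of input: 'xzu'
Match: False
Result: No


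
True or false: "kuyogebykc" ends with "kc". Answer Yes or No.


Input string: 'kuyogebykc'
Suffix to check: 'kc'
Last 2 characters of input: 'kc'
Match: True
Result: Yes


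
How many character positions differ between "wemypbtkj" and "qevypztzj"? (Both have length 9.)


String 1: 'wemypbtkj'
String 2: 'qevypztzj'
Compare each position: pos 0: 'w'!='q', pos 1: 'e'=='e', pos 2: 'm'!='v', pos 3: 'y'=='y', pos 4: 'p'=='p', pos 5: 'b'!='z', pos 6: 't'=='t', pos 7: 'k'!='z', pos 8: 'j'=='j'
Differing positions: 4
Hamming distance: 4


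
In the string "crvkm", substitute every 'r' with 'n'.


Input string: 'crvkm'
Operation: replace 'r' with 'n'
Positions of 'r': 1
After replacement: cnvkm


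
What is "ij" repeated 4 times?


Input string: 'ij'
Operation: repeat 4 times
Concatenation: 'ij' + 'ij' + 'ij' + 'ij'
Result: ijijijij


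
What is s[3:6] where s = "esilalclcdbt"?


Input string: 'esilalclcdbt'
Operation: slice [3:6]
Extract characters: s[3]='l', s[4]='a', s[5]='l'
Result: lal


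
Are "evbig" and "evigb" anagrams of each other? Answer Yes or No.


String 1: 'evbig' -> sorted: 'begiv'
String 2: 'evigb' -> sorted: 'begiv'
Compare sorted forms: 'begiv' == 'begiv'
Anagram: Yes


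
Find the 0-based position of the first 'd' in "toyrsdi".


Input string: 'toyrsdi'
Target: 'd'
Scanning left to right: s[0]='t', s[1]='o', s[2]='y', s[3]='r', s[4]='s', s[5]='d'
First match at index: 5


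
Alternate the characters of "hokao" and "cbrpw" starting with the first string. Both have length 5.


String 1: 'hokao'
String 2: 'cbrpw'
Operation: alternate characters
Pairs: 'h'+'c', 'o'+'b', 'k'+'r', 'a'+'p', 'o'+'w'
Result: hcobkrapow


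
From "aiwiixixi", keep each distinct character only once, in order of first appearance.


Input: 'aiwiixixi'
Operation: keep first occurrence of each character
Scan: s[0]='a' new -> keep; s[1]='i' new -> keep; s[2]='w' new -> keep; s[3]='i' seen -> skip; s[4]='i' seen -> skip; s[5]='x' new -> keep; s[6]='i' seen -> skip; s[7]='x' seen -> skip; s[8]='i' seen -> skip
Result: aiwx


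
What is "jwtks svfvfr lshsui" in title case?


Input string: 'jwtks svfvfr lshsui'
Operation: capitalize first letter of each word
Word transformations: 'jwtks'->'Jwtks', 'svfvfr'->'Svfvfr', 'lshsui'->'Lshsui'
Result: Jwtks Svfvfr Lshsui


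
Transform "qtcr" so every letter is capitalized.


Input string: 'qtcr'
Operation: convert each letter to uppercase
Mapping: 'q'->'Q', 't'->'T', 'c'->'C', 'r'->'R'
Result: QTCR


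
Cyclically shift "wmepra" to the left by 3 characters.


Input: 'wmepra', shift = 3
Operation: split at index 3 and swap parts
Front part s[0:3] = 'wme'
Back part s[3:] = 'pra'
Rotated = back + front = 'pra' + 'wme'
Result: prawme


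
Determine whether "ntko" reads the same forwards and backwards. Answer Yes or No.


Input string: 'ntko'
Reversed: 'oktn'
Compare pairs: s[0]='n' vs s[3]='o' (mismatch), s[1]='t' vs s[2]='k' (mismatch)
Palindrome: No


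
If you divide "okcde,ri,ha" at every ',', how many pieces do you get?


Input string: 'okcde,ri,ha'
Delimiter: ','
Split result: 'okcde', 'ri', 'ha'
Number of parts: 3


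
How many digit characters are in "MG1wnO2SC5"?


Input string: 'MG1wnO2SC5'
Operation: count digit characters (0-9)
Scan: 'M', 'G', '1'(digit), 'w', 'n', 'O', '2'(digit), 'S', 'C', '5'(digit)
Digits found: 3
Result: 3


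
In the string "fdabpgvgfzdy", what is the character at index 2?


Input string: 'fdabpgvgfzdy'
Operation: get character at index 2
Index mapping: s[0]='f', s[1]='d', s[2]='a'
Result: 'a'


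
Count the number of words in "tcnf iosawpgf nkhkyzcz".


Input string: 'tcnf iosawpgf nkhkyzcz'
Operation: split by spaces
Words found: 'tcnf', 'iosawpgf', 'nkhkyzcz'
Word count: 3


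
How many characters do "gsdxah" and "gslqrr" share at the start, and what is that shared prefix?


String 1: 'gsdxah'
String 2: 'gslqrr'
Compare position by position:
pos 0: 'g' vs 'g' match
pos 1: 's' vs 's' match
pos 2: 'd' vs 'l' differ -> stop
Longest common prefix: "gs" (length 2)


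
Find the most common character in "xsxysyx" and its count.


Input: 'xsxysyx'
Operation: tally each character
Counts: 's':2, 'x':3, 'y':2
Maximum: 'x' appears 3 times


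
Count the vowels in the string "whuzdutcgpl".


Input string: 'whuzdutcgpl'
Operation: count vowels (a, e, i, o, u)
Scan: s[0]='w', s[1]='h', s[2]='u' (vowel), s[3]='z', s[4]='d', s[5]='u' (vowel), s[6]='t', s[7]='c', s[8]='g', s[9]='p', s[10]='l'
Vowels found: 2
Result: 2


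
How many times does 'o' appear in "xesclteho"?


Input string: 'xesclteho'
Target character: 'o'
Scan each position: s[8]='o'
Matches found at indices: 8
Total: 1


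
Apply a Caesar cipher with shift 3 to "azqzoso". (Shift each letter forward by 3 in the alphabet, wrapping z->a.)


Input: 'azqzoso', shift = 3
Operation: for each letter, (position + 3) mod 26
Mapping: 'a'(0+3=3)->'d', 'z'(25+3=28, 28 mod 26=2)->'c', 'q'(16+3=19)->'t', 'z'(25+3=28, 28 mod 26=2)->'c', 'o'(14+3=17)->'r', 's'(18+3=21)->'v', 'o'(14+3=17)->'r'
Result: dctcrvr


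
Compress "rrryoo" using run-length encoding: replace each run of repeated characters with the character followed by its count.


Input: 'rrryoo'
Operation: identify consecutive runs
Runs: 'rrr' -> r3, 'y' -> y1, 'oo' -> o2
Encoded: r3y1o2


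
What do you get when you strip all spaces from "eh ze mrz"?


Input string: 'eh ze mrz'
Operation: remove all spaces
Words: 'eh', 'ze', 'mrz'
Join without spaces: ehzemrz


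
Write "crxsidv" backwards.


Input string: 'crxsidv'
Operation: reverse character order
Original order: 'c' -> 'r' -> 'x' -> 's' -> 'i' -> 'd' -> 'v'
Reversed order: 'v' -> 'd' -> 'i' -> 's' -> 'x' -> 'r' -> 'c'
Result: vdisxrc


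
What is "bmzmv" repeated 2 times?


Input string: 'bmzmv'
Operation: repeat 2 times
Concatenation: 'bmzmv' + 'bmzmv'
Result: bmzmvbmzmv


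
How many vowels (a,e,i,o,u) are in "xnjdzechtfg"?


Input string: 'xnjdzechtfg'
Operation: count vowels (a, e, i, o, u)
Scan: s[0]='x', s[1]='n', s[2]='j', s[3]='d', s[4]='z', s[5]='e' (vowel), s[6]='c', s[7]='h', s[8]='t', s[9]='f', s[10]='g'
Vowels found: 1
Result: 1


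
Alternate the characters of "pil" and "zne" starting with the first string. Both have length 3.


String 1: 'pil'
String 2: 'zne'
Operation: alternate characters
Pairs: 'p'+'z', 'i'+'n', 'l'+'e'
Result: pzinle


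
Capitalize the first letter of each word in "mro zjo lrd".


Input string: 'mro zjo lrd'
Operation: capitalize first letter of each word
Word transformations: 'mro'->'Mro', 'zjo'->'Zjo', 'lrd'->'Lrd'
Result: Mro Zjo Lrd


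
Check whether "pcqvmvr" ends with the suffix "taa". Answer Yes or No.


Input string: 'pcqvmvr'
Suffix to check: 'taa'
Last 3 characters of input: 'mvr'
Match: False
Result: No


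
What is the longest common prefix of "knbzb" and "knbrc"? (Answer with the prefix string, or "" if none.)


String 1: 'knbzb'
String 2: 'knbrc'
Compare position by position:
pos 0: 'k' vs 'k' match
pos 1: 'n' vs 'n' match
pos 2: 'b' vs 'b' match
pos 3: 'z' vs 'r' differ -> stop
Longest common prefix: "knb" (length 3)
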